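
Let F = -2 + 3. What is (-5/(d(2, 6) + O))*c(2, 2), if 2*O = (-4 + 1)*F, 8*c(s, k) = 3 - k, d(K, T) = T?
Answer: -5/36 ≈ -0.13889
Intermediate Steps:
F = 1
c(s, k) = 3/8 - k/8 (c(s, k) = (3 - k)/8 = 3/8 - k/8)
O = -3/2 (O = ((-4 + 1)*1)/2 = (-3*1)/2 = (½)*(-3) = -3/2 ≈ -1.5000)
(-5/(d(2, 6) + O))*c(2, 2) = (-5/(6 - 3/2))*(3/8 - ⅛*2) = (-5/(9/2))*(3/8 - ¼) = ((2/9)*(-5))*(⅛) = -10/9*⅛ = -5/36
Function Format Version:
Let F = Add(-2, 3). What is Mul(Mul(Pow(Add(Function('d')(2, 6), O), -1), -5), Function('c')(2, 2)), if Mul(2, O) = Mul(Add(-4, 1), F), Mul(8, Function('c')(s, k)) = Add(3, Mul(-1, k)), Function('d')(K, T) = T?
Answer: Rational(-5, 36) ≈ -0.13889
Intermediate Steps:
F = 1
Function('c')(s, k) = Add(Rational(3, 8), Mul(Rational(-1, 8), k)) (Function('c')(s, k) = Mul(Rational(1, 8), Add(3, Mul(-1, k))) = Add(Rational(3, 8), Mul(Rational(-1, 8), k)))
O = Rational(-3, 2) (O = Mul(Rational(1, 2), Mul(Add(-4, 1), 1)) = Mul(Rational(1, 2), Mul(-3, 1)) = Mul(Rational(1, 2), -3) = Rational(-3, 2) ≈ -1.5000)
Mul(Mul(Pow(Add(Function('d')(2, 6), O), -1), -5), Function('c')(2, 2)) = Mul(Mul(Pow(Add(6, Rational(-3, 2)), -1), -5), Add(Rational(3, 8), Mul(Rational(-1, 8), 2))) = Mul(Mul(Pow(Rational(9, 2), -1), -5), Add(Rational(3, 8), Rational(-1, 4))) = Mul(Mul(Rational(2, 9), -5), Rational(1, 8)) = Mul(Rational(-10, 9), Rational(1, 8)) = Rational(-5, 36)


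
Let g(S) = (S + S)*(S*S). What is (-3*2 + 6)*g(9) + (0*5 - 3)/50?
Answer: -3/50 ≈ -0.060000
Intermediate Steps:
g(S) = 2*S³ (g(S) = (2*S)*S² = 2*S³)
(-3*2 + 6)*g(9) + (0*5 - 3)/50 = (-3*2 + 6)*(2*9³) + (0*5 - 3)/50 = (-6 + 6)*(2*729) + (0 - 3)*(1/50) = 0*1458 - 3*1/50 = 0 - 3/50 = -3/50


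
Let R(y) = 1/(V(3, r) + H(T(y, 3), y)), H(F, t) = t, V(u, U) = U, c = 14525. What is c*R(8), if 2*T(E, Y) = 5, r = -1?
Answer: 2075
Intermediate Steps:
T(E, Y) = 5/2 (T(E, Y) = (1/2)*5 = 5/2)
R(y) = 1/(-1 + y)
c*R(8) = 14525/(-1 + 8) = 14525/7 = 14525*(1/7) = 2075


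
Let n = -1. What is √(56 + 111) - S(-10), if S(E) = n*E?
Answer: -10 + √167 ≈ 2.9228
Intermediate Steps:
S(E) = -E
√(56 + 111) - S(-10) = √(56 + 111) - (-1)*(-10) = √167 - 1*10 = √167 - 10 = -10 + √167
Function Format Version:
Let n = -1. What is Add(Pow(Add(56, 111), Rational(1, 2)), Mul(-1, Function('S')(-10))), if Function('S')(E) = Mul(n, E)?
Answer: Add(-10, Pow(167, Rational(1, 2))) ≈ 2.9228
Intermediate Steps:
Function('S')(E) = Mul(-1, E)
Add(Pow(Add(56, 111), Rational(1, 2)), Mul(-1, Function('S')(-10))) = Add(Pow(Add(56, 111), Rational(1, 2)), Mul(-1, Mul(-1, -10))) = Add(Pow(167, Rational(1, 2)), Mul(-1, 10)) = Add(Pow(167, Rational(1, 2)), -10) = Add(-10, Pow(167, Rational(1, 2)))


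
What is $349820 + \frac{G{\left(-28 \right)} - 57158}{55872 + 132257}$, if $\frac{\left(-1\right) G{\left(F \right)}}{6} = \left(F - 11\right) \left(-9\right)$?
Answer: $\frac{65811227516}{188129} \approx 3.4982 \cdot 10^{5}$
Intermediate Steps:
$G{\left(F \right)} = -594 + 54 F$ ($G{\left(F \right)} = - 6 \left(F - 11\right) \left(-9\right) = - 6 \left(-11 + F\right) \left(-9\right) = - 6 \left(99 - 9 F\right) = -594 + 54 F$)
$349820 + \frac{G{\left(-28 \right)} - 57158}{55872 + 132257} = 349820 + \frac{\left(-594 + 54 \left(-28\right)\right) - 57158}{55872 + 132257} = 349820 + \frac{\left(-594 - 1512\right) - 57158}{188129} = 349820 + \left(-2106 - 57158\right) \frac{1}{188129} = 349820 - \frac{59264}{188129} = \frac{65811227516}{188129}$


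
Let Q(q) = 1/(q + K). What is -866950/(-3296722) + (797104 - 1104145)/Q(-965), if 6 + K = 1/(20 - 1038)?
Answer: 500283466126960229/1678031498 ≈ 2.9814e+8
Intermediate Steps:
K = -6109/1018 (K = -6 + 1/(20 - 1038) = -6 + 1/(-1018) = -6 - 1/1018 = -6109/1018 ≈ -6.0010)
Q(q) = 1/(-6109/1018 + q) (Q(q) = 1/(q - 6109/1018) = 1/(-6109/1018 + q))
-866950/(-3296722) + (797104 - 1104145)/Q(-965) = -866950/(-3296722) + (797104 - 1104145)/((1018/(-6109 + 1018*(-965)))) = -866950*(-1/3296722) - 307041/(1018/(-6109 - 982370)) = 433475/1648361 - 307041/(1018/(-988479)) = 433475/1648361 - 307041/(1018*(-1/988479)) = 433475/1648361 - 307041/(-1018/988479) = 433475/1648361 - 307041*(-988479/1018) = 433475/1648361 + 303503580639/1018 = 500283466126960229/1678031498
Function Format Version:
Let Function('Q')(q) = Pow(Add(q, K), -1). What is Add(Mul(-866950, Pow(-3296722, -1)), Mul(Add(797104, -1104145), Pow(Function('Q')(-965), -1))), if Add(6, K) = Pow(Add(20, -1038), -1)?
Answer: Rational(500283466126960229, 1678031498) ≈ 2.9814e+8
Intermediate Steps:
K = Rational(-6109, 1018) (K = Add(-6, Pow(Add(20, -1038), -1)) = Add(-6, Pow(-1018, -1)) = Add(-6, Rational(-1, 1018)) = Rational(-6109, 1018) ≈ -6.0010)
Function('Q')(q) = Pow(Add(Rational(-6109, 1018), q), -1) (Function('Q')(q) = Pow(Add(q, Rational(-6109, 1018)), -1) = Pow(Add(Rational(-6109, 1018), q), -1))
Add(Mul(-866950, Pow(-3296722, -1)), Mul(Add(797104, -1104145), Pow(Function('Q')(-965), -1))) = Add(Mul(-866950, Pow(-3296722, -1)), Mul(Add(797104, -1104145), Pow(Mul(1018, Pow(Add(-6109, Mul(1018, -965)), -1)), -1))) = Add(Mul(-866950, Rational(-1, 3296722)), Mul(-307041, Pow(Mul(1018, Pow(Add(-6109, -982370), -1)), -1))) = Add(Rational(433475, 1648361), Mul(-307041, Pow(Mul(1018, Pow(-988479, -1)), -1))) = Add(Rational(433475, 1648361), Mul(-307041, Pow(Mul(1018, Rational(-1, 988479)), -1))) = Add(Rational(433475, 1648361), Mul(-307041, Pow(Rational(-1018, 988479), -1))) = Add(Rational(433475, 1648361), Mul(-307041, Rational(-988479, 1018))) = Add(Rational(433475, 1648361), Rational(303503580639, 1018)) = Rational(500283466126960229, 1678031498)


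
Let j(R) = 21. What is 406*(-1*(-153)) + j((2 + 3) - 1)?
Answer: 62139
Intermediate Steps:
406*(-1*(-153)) + j((2 + 3) - 1) = 406*(-1*(-153)) + 21 = 406*153 + 21 = 62118 + 21 = 62139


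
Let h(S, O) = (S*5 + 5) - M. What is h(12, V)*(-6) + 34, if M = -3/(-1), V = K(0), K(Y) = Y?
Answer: -338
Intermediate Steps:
V = 0
M = 3 (M = -3*(-1) = 3)
h(S, O) = 2 + 5*S (h(S, O) = (S*5 + 5) - 1*3 = (5*S + 5) - 3 = (5 + 5*S) - 3 = 2 + 5*S)
h(12, V)*(-6) + 34 = (2 + 5*12)*(-6) + 34 = (2 + 60)*(-6) + 34 = 62*(-6) + 34 = -372 + 34 = -338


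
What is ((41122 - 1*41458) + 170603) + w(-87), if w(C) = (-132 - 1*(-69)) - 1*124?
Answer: 170080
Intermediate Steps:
w(C) = -187 (w(C) = (-132 + 69) - 124 = -63 - 124 = -187)
((41122 - 1*41458) + 170603) + w(-87) = ((41122 - 1*41458) + 170603) - 187 = ((41122 - 41458) + 170603) - 187 = (-336 + 170603) - 187 = 170267 - 187 = 170080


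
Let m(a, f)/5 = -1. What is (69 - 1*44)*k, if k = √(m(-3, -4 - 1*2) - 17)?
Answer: 25*I*√22 ≈ 117.26*I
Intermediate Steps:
m(a, f) = -5 (m(a, f) = 5*(-1) = -5)
k = I*√22 (k = √(-5 - 17) = √(-22) = I*√22 ≈ 4.6904*I)
(69 - 1*44)*k = (69 - 1*44)*(I*√22) = (69 - 44)*(I*√22) = 25*(I*√22) = 25*I*√22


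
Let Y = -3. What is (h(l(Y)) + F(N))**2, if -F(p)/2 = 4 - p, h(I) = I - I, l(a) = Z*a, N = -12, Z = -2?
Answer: 1024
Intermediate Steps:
l(a) = -2*a
h(I) = 0
F(p) = -8 + 2*p (F(p) = -2*(4 - p) = -8 + 2*p)
(h(l(Y)) + F(N))**2 = (0 + (-8 + 2*(-12)))**2 = (0 + (-8 - 24))**2 = (0 - 32)**2 = (-32)**2 = 1024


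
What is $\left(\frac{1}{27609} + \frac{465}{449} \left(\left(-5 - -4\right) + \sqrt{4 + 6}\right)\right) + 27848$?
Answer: $\frac{345203251232}{12396441} + \frac{465 \sqrt{10}}{449} \approx 27850.0$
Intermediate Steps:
$\left(\frac{1}{27609} + \frac{465}{449} \left(\left(-5 - -4\right) + \sqrt{4 + 6}\right)\right) + 27848 = \left(\frac{1}{27609} + 465 \cdot \frac{1}{449} \left(\left(-5 + 4\right) + \sqrt{10}\right)\right) + 27848 = \left(\frac{1}{27609} + \frac{465 \left(-1 + \sqrt{10}\right)}{449}\right) + 27848 = \left(\frac{1}{27609} - \left(\frac{465}{449} - \frac{465 \sqrt{10}}{449}\right)\right) + 27848 = \left(- \frac{12837736}{12396441} + \frac{465 \sqrt{10}}{449}\right) + 27848 = \frac{345203251232}{12396441} + \frac{465 \sqrt{10}}{449}$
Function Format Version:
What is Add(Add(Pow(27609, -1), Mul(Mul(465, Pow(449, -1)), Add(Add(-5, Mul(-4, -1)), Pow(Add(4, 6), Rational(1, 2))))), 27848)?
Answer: Add(Rational(345203251232, 12396441), Mul(Rational(465, 449), Pow(10, Rational(1, 2)))) ≈ 27850.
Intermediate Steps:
Add(Add(Pow(27609, -1), Mul(Mul(465, Pow(449, -1)), Add(Add(-5, Mul(-4, -1)), Pow(Add(4, 6), Rational(1, 2))))), 27848) = Add(Add(Rational(1, 27609), Mul(Mul(465, Rational(1, 449)), Add(Add(-5, 4), Pow(10, Rational(1, 2))))), 27848) = Add(Add(Rational(1, 27609), Mul(Rational(465, 449), Add(-1, Pow(10, Rational(1, 2))))), 27848) = Add(Add(Rational(1, 27609), Add(Rational(-465, 449), Mul(Rational(465, 449), Pow(10, Rational(1, 2))))), 27848) = Add(Add(Rational(-12837736, 12396441), Mul(Rational(465, 449), Pow(10, Rational(1, 2)))), 27848) = Add(Rational(345203251232, 12396441), Mul(Rational(465, 449), Pow(10, Rational(1, 2))))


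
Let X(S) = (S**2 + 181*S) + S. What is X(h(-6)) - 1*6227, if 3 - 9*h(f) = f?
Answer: -6044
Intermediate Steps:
h(f) = 1/3 - f/9
X(S) = S**2 + 182*S
X(h(-6)) - 1*6227 = (1/3 - 1/9*(-6))*(182 + (1/3 - 1/9*(-6))) - 1*6227 = (1/3 + 2/3)*(182 + (1/3 + 2/3)) - 6227 = 1*(182 + 1) - 6227 = 1*183 - 6227 = 183 - 6227 = -6044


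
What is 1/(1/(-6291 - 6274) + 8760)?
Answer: 12565/110069399 ≈ 0.00011416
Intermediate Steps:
1/(1/(-6291 - 6274) + 8760) = 1/(1/(-12565) + 8760) = 1/(-1/12565 + 8760) = 1/(110069399/12565) = 12565/110069399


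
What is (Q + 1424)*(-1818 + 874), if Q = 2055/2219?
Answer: -2984843984/2219 ≈ -1.3451e+6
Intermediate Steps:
Q = 2055/2219 (Q = 2055*(1/2219) = 2055/2219 ≈ 0.92609)
(Q + 1424)*(-1818 + 874) = (2055/2219 + 1424)*(-1818 + 874) = (3161911/2219)*(-944) = -2984843984/2219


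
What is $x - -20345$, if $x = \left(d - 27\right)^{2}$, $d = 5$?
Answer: $20829$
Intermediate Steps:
$x = 484$ ($x = \left(5 - 27\right)^{2} = \left(-22\right)^{2} = 484$)
$x - -20345 = 484 - -20345 = 484 + 20345 = 20829$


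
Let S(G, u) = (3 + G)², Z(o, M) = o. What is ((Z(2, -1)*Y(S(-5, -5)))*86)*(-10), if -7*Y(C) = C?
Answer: 6880/7 ≈ 982.86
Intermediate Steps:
Y(C) = -C/7
((Z(2, -1)*Y(S(-5, -5)))*86)*(-10) = ((2*(-(3 - 5)²/7))*86)*(-10) = ((2*(-⅐*(-2)²))*86)*(-10) = ((2*(-⅐*4))*86)*(-10) = ((2*(-4/7))*86)*(-10) = -8/7*86*(-10) = -688/7*(-10) = 6880/7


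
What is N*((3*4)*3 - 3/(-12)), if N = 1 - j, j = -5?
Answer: 435/2 ≈ 217.50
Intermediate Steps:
N = 6 (N = 1 - 1*(-5) = 1 + 5 = 6)
N*((3*4)*3 - 3/(-12)) = 6*((3*4)*3 - 3/(-12)) = 6*(12*3 - 3*(-1/12)) = 6*(36 + 1/4) = 6*(145/4) = 435/2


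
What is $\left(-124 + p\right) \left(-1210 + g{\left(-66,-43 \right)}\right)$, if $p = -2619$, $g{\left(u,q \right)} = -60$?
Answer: $3483610$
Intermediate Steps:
$\left(-124 + p\right) \left(-1210 + g{\left(-66,-43 \right)}\right) = \left(-124 - 2619\right) \left(-1210 - 60\right) = \left(-2743\right) \left(-1270\right) = 3483610$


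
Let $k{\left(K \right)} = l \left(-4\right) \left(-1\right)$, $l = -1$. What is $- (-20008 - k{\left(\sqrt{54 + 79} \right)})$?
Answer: $20004$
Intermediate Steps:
$k{\left(K \right)} = -4$ ($k{\left(K \right)} = \left(-1\right) \left(-4\right) \left(-1\right) = 4 \left(-1\right) = -4$)
$- (-20008 - k{\left(\sqrt{54 + 79} \right)}) = - (-20008 - -4) = - (-20008 + 4) = \left(-1\right) \left(-20004\right) = 20004$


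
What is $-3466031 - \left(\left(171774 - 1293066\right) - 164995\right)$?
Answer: $-2179744$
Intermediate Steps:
$-3466031 - \left(\left(171774 - 1293066\right) - 164995\right) = -3466031 - \left(-1121292 - 164995\right) = -3466031 - -1286287 = -3466031 + 1286287 = -2179744$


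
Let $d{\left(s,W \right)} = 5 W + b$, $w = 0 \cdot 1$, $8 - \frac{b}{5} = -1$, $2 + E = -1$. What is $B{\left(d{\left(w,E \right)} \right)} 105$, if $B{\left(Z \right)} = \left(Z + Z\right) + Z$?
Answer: $9450$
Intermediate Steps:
$E = -3$ ($E = -2 - 1 = -3$)
$b = 45$ ($b = 40 - -5 = 40 + 5 = 45$)
$w = 0$
$d{\left(s,W \right)} = 45 + 5 W$ ($d{\left(s,W \right)} = 5 W + 45 = 45 + 5 W$)
$B{\left(Z \right)} = 3 Z$ ($B{\left(Z \right)} = 2 Z + Z = 3 Z$)
$B{\left(d{\left(w,E \right)} \right)} 105 = 3 \left(45 + 5 \left(-3\right)\right) 105 = 3 \left(45 - 15\right) 105 = 3 \cdot 30 \cdot 105 = 90 \cdot 105 = 9450$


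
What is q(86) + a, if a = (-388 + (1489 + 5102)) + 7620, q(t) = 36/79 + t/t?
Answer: 1092132/79 ≈ 13824.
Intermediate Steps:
q(t) = 115/79 (q(t) = 36*(1/79) + 1 = 36/79 + 1 = 115/79)
a = 13823 (a = (-388 + 6591) + 7620 = 6203 + 7620 = 13823)
q(86) + a = 115/79 + 13823 = 1092132/79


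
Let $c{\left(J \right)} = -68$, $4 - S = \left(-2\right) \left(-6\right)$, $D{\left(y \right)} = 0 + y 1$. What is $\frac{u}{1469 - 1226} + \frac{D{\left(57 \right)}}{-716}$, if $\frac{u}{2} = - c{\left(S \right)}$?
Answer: $\frac{83525}{173988} \approx 0.48006$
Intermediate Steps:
$D{\left(y \right)} = y$ ($D{\left(y \right)} = 0 + y = y$)
$S = -8$ ($S = 4 - \left(-2\right) \left(-6\right) = 4 - 12 = -8$)
$u = 136$ ($u = 2 \left(\left(-1\right) \left(-68\right)\right) = 2 \cdot 68 = 136$)
$\frac{u}{1469 - 1226} + \frac{D{\left(57 \right)}}{-716} = \frac{136}{1469 - 1226} + \frac{57}{-716} = \frac{136}{243} + 57 \left(- \frac{1}{716}\right) = 136 \cdot \frac{1}{243} - \frac{57}{716} = \frac{136}{243} - \frac{57}{716} = \frac{83525}{173988}$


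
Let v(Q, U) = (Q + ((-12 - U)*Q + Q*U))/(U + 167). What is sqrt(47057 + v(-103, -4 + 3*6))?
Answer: 5*sqrt(61673578)/181 ≈ 216.94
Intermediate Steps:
v(Q, U) = (Q + Q*U + Q*(-12 - U))/(167 + U) (v(Q, U) = (Q + (Q*(-12 - U) + Q*U))/(167 + U) = (Q + (Q*U + Q*(-12 - U)))/(167 + U) = (Q + Q*U + Q*(-12 - U))/(167 + U))
sqrt(47057 + v(-103, -4 + 3*6)) = sqrt(47057 - 11*(-103)/(167 + (-4 + 3*6))) = sqrt(47057 - 11*(-103)/(167 + (-4 + 18))) = sqrt(47057 - 11*(-103)/(167 + 14)) = sqrt(47057 - 11*(-103)/181) = sqrt(47057 - 11*(-103)*1/181) = sqrt(47057 + 1133/181) = sqrt(8518450/181) = 5*sqrt(61673578)/181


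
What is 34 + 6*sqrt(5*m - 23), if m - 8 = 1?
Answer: 34 + 6*sqrt(22) ≈ 62.143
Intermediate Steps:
m = 9 (m = 8 + 1 = 9)
34 + 6*sqrt(5*m - 23) = 34 + 6*sqrt(5*9 - 23) = 34 + 6*sqrt(45 - 23) = 34 + 6*sqrt(22)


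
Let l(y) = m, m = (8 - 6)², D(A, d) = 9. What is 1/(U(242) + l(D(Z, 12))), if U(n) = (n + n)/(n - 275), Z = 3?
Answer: -3/32 ≈ -0.093750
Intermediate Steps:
m = 4 (m = 2² = 4)
l(y) = 4
U(n) = 2*n/(-275 + n) (U(n) = (2*n)/(-275 + n) = 2*n/(-275 + n))
1/(U(242) + l(D(Z, 12))) = 1/(2*242/(-275 + 242) + 4) = 1/(2*242/(-33) + 4) = 1/(2*242*(-1/33) + 4) = 1/(-44/3 + 4) = 1/(-32/3) = -3/32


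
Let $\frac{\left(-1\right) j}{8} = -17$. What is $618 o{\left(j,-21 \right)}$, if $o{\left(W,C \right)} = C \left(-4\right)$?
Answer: $51912$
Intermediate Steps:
$j = 136$ ($j = \left(-8\right) \left(-17\right) = 136$)
$o{\left(W,C \right)} = - 4 C$
$618 o{\left(j,-21 \right)} = 618 \left(\left(-4\right) \left(-21\right)\right) = 618 \cdot 84 = 51912$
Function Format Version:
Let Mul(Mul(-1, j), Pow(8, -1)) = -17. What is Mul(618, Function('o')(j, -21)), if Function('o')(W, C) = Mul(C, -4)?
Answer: 51912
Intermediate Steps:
j = 136 (j = Mul(-8, -17) = 136)
Function('o')(W, C) = Mul(-4, C)
Mul(618, Function('o')(j, -21)) = Mul(618, Mul(-4, -21)) = Mul(618, 84) = 51912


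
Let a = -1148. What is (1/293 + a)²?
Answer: 113140067769/85849 ≈ 1.3179e+6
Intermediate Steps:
(1/293 + a)² = (1/293 - 1148)² = (-336363/293)² = 113140067769/85849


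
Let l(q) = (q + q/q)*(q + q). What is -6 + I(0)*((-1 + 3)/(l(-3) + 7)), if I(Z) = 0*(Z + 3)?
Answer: -6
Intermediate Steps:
I(Z) = 0 (I(Z) = 0*(3 + Z) = 0)
l(q) = 2*q*(1 + q) (l(q) = (q + 1)*(2*q) = (1 + q)*(2*q) = 2*q*(1 + q))
-6 + I(0)*((-1 + 3)/(l(-3) + 7)) = -6 + 0*((-1 + 3)/(2*(-3)*(1 - 3) + 7)) = -6 + 0*(2/(2*(-3)*(-2) + 7)) = -6 + 0*(2/(12 + 7)) = -6 + 0*(2/19) = -6 + 0 = -6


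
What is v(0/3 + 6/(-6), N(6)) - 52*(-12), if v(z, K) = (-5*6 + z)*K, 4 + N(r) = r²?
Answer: -368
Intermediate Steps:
N(r) = -4 + r²
v(z, K) = K*(-30 + z) (v(z, K) = (-30 + z)*K = K*(-30 + z))
v(0/3 + 6/(-6), N(6)) - 52*(-12) = (-4 + 6²)*(-30 + (0/3 + 6/(-6))) - 52*(-12) = (-4 + 36)*(-30 + (0*(⅓) + 6*(-⅙))) + 624 = 32*(-30 + (0 - 1)) + 624 = 32*(-30 - 1) + 624 = 32*(-31) + 624 = -992 + 624 = -368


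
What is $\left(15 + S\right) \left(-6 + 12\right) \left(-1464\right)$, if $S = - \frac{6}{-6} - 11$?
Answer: $-43920$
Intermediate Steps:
$S = -10$ ($S = \left(-6\right) \left(- \frac{1}{6}\right) - 11 = 1 - 11 = -10$)
$\left(15 + S\right) \left(-6 + 12\right) \left(-1464\right) = \left(15 - 10\right) \left(-6 + 12\right) \left(-1464\right) = 5 \cdot 6 \left(-1464\right) = 30 \left(-1464\right) = -43920$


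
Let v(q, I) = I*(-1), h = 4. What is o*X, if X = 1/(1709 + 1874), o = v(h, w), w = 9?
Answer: -9/3583 ≈ -0.0025119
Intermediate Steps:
v(q, I) = -I
o = -9 (o = -1*9 = -9)
X = 1/3583 ≈ 0.00027910
o*X = -9*1/3583 = -9/3583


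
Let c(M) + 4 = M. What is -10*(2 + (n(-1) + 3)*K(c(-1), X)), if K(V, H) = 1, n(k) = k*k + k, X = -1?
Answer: -50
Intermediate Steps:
c(M) = -4 + M
n(k) = k + k**2 (n(k) = k**2 + k = k + k**2)
-10*(2 + (n(-1) + 3)*K(c(-1), X)) = -10*(2 + (-(1 - 1) + 3)*1) = -10*(2 + (-1*0 + 3)*1) = -10*(2 + (0 + 3)*1) = -10*(2 + 3*1) = -10*(2 + 3) = -10*5 = -50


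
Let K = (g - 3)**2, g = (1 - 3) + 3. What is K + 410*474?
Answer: 194344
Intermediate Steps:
g = 1 (g = -2 + 3 = 1)
K = 4 (K = (1 - 3)**2 = (-2)**2 = 4)
K + 410*474 = 4 + 410*474 = 4 + 194340 = 194344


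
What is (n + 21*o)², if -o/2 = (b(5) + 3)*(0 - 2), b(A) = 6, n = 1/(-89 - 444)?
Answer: 162366284809/284089 ≈ 5.7153e+5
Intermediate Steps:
n = -1/533 (n = 1/(-533) = -1/533 ≈ -0.0018762)
o = 36 (o = -2*(6 + 3)*(0 - 2) = -18*(-2) = -2*(-18) = 36)
(n + 21*o)² = (-1/533 + 21*36)² = (-1/533 + 756)² = (402947/533)² = 162366284809/284089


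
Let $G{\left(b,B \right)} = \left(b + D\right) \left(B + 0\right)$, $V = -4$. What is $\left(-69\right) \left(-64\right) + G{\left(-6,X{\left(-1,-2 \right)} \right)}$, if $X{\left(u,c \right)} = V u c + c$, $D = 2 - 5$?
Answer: $4506$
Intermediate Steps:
$D = -3$
$X{\left(u,c \right)} = c - 4 c u$ ($X{\left(u,c \right)} = - 4 u c + c = - 4 c u + c = c - 4 c u$)
$G{\left(b,B \right)} = B \left(-3 + b\right)$ ($G{\left(b,B \right)} = \left(b - 3\right) \left(B + 0\right) = \left(-3 + b\right) B = B \left(-3 + b\right)$)
$\left(-69\right) \left(-64\right) + G{\left(-6,X{\left(-1,-2 \right)} \right)} = \left(-69\right) \left(-64\right) + - 2 \left(1 - -4\right) \left(-3 - 6\right) = 4416 + - 2 \left(1 + 4\right) \left(-9\right) = 4416 + \left(-2\right) 5 \left(-9\right) = 4416 - -90 = 4416 + 90 = 4506$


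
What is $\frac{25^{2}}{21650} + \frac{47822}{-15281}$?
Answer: $- \frac{41031827}{13233346} \approx -3.1006$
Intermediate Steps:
$\frac{25^{2}}{21650} + \frac{47822}{-15281} = 625 \cdot \frac{1}{21650} + 47822 \left(- \frac{1}{15281}\right) = \frac{25}{866} - \frac{47822}{15281} = - \frac{41031827}{13233346}$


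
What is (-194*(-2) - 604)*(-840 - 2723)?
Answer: 769608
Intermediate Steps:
(-194*(-2) - 604)*(-840 - 2723) = (388 - 604)*(-3563) = -216*(-3563) = 769608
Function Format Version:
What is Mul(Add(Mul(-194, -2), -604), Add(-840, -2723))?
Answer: 769608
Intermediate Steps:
Mul(Add(Mul(-194, -2), -604), Add(-840, -2723)) = Mul(Add(388, -604), -3563) = Mul(-216, -3563) = 769608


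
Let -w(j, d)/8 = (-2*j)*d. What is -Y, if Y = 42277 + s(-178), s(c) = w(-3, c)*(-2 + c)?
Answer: 1495643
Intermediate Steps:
w(j, d) = 16*d*j (w(j, d) = -8*(-2*j)*d = -(-16)*d*j = 16*d*j)
s(c) = -48*c*(-2 + c) (s(c) = (16*c*(-3))*(-2 + c) = (-48*c)*(-2 + c) = -48*c*(-2 + c))
Y = -1495643 (Y = 42277 + 48*(-178)*(2 - 1*(-178)) = 42277 + 48*(-178)*(2 + 178) = 42277 + 48*(-178)*180 = 42277 - 1537920 = -1495643)
-Y = -1*(-1495643) = 1495643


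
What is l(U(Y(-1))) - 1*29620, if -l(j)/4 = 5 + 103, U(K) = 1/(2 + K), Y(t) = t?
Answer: -30052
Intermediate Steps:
l(j) = -432 (l(j) = -4*(5 + 103) = -4*108 = -432)
l(U(Y(-1))) - 1*29620 = -432 - 1*29620 = -432 - 29620 = -30052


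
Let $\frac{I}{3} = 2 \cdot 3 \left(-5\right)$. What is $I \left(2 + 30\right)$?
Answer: $-2880$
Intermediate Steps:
$I = -90$ ($I = 3 \cdot 2 \cdot 3 \left(-5\right) = 3 \cdot 6 \left(-5\right) = 3 \left(-30\right) = -90$)
$I \left(2 + 30\right) = - 90 \left(2 + 30\right) = \left(-90\right) 32 = -2880$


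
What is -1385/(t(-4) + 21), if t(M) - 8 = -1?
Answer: -1385/28 ≈ -49.464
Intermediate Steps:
t(M) = 7 (t(M) = 8 - 1 = 7)
-1385/(t(-4) + 21) = -1385/(7 + 21) = -1385/28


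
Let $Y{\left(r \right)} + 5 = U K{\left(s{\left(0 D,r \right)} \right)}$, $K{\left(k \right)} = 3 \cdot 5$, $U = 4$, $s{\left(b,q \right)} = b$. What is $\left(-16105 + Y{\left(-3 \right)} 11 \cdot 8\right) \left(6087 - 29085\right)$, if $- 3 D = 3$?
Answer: $259072470$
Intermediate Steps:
$D = -1$ ($D = \left(- \frac{1}{3}\right) 3 = -1$)
$K{\left(k \right)} = 15$
$Y{\left(r \right)} = 55$ ($Y{\left(r \right)} = -5 + 4 \cdot 15 = -5 + 60 = 55$)
$\left(-16105 + Y{\left(-3 \right)} 11 \cdot 8\right) \left(6087 - 29085\right) = \left(-16105 + 55 \cdot 11 \cdot 8\right) \left(6087 - 29085\right) = \left(-16105 + 605 \cdot 8\right) \left(-22998\right) = \left(-16105 + 4840\right) \left(-22998\right) = \left(-11265\right) \left(-22998\right) = 259072470$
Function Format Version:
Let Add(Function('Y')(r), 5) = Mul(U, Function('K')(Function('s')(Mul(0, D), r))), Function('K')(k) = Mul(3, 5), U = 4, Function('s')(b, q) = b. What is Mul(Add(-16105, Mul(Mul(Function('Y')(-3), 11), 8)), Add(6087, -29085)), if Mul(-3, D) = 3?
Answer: 259072470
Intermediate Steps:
D = -1 (D = Mul(Rational(-1, 3), 3) = -1)
Function('K')(k) = 15
Function('Y')(r) = 55 (Function('Y')(r) = Add(-5, Mul(4, 15)) = Add(-5, 60) = 55)
Mul(Add(-16105, Mul(Mul(Function('Y')(-3), 11), 8)), Add(6087, -29085)) = Mul(Add(-16105, Mul(Mul(55, 11), 8)), Add(6087, -29085)) = Mul(Add(-16105, Mul(605, 8)), -22998) = Mul(Add(-16105, 4840), -22998) = Mul(-11265, -22998) = 259072470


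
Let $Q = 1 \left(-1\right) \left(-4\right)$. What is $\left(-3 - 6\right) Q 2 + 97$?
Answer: $25$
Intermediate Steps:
$Q = 4$ ($Q = \left(-1\right) \left(-4\right) = 4$)
$\left(-3 - 6\right) Q 2 + 97 = \left(-3 - 6\right) 4 \cdot 2 + 97 = \left(-9\right) 4 \cdot 2 + 97 = \left(-36\right) 2 + 97 = -72 + 97 = 25$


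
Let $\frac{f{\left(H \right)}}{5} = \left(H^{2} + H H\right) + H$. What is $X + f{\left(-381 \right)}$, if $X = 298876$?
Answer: $1748581$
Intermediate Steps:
$f{\left(H \right)} = 5 H + 10 H^{2}$ ($f{\left(H \right)} = 5 \left(\left(H^{2} + H H\right) + H\right) = 5 \left(\left(H^{2} + H^{2}\right) + H\right) = 5 \left(2 H^{2} + H\right) = 5 \left(H + 2 H^{2}\right) = 5 H + 10 H^{2}$)
$X + f{\left(-381 \right)} = 298876 + 5 \left(-381\right) \left(1 + 2 \left(-381\right)\right) = 298876 + 5 \left(-381\right) \left(1 - 762\right) = 298876 + 5 \left(-381\right) \left(-761\right) = 298876 + 1449705 = 1748581$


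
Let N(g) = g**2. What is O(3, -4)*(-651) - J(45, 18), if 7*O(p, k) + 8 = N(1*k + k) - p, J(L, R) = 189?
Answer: -5118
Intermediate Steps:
O(p, k) = -8/7 - p/7 + 4*k**2/7 (O(p, k) = -8/7 + ((1*k + k)**2 - p)/7 = -8/7 + ((k + k)**2 - p)/7 = -8/7 + ((2*k)**2 - p)/7 = -8/7 + (4*k**2 - p)/7 = -8/7 + (-p + 4*k**2)/7 = -8/7 + (-p/7 + 4*k**2/7) = -8/7 - p/7 + 4*k**2/7)
O(3, -4)*(-651) - J(45, 18) = (-8/7 - 1/7*3 + (4/7)*(-4)**2)*(-651) - 1*189 = (-8/7 - 3/7 + (4/7)*16)*(-651) - 189 = (-8/7 - 3/7 + 64/7)*(-651) - 189 = (53/7)*(-651) - 189 = -4929 - 189 = -5118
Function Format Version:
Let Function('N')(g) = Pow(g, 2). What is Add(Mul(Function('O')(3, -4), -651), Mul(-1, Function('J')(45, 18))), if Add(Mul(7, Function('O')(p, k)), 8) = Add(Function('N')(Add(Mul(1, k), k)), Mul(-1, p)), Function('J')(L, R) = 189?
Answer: -5118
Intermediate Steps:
Function('O')(p, k) = Add(Rational(-8, 7), Mul(Rational(-1, 7), p), Mul(Rational(4, 7), Pow(k, 2))) (Function('O')(p, k) = Add(Rational(-8, 7), Mul(Rational(1, 7), Add(Pow(Add(Mul(1, k), k), 2), Mul(-1, p)))) = Add(Rational(-8, 7), Mul(Rational(1, 7), Add(Pow(Add(k, k), 2), Mul(-1, p)))) = Add(Rational(-8, 7), Mul(Rational(1, 7), Add(Pow(Mul(2, k), 2), Mul(-1, p)))) = Add(Rational(-8, 7), Mul(Rational(1, 7), Add(Mul(4, Pow(k, 2)), Mul(-1, p)))) = Add(Rational(-8, 7), Mul(Rational(1, 7), Add(Mul(-1, p), Mul(4, Pow(k, 2))))) = Add(Rational(-8, 7), Add(Mul(Rational(-1, 7), p), Mul(Rational(4, 7), Pow(k, 2)))) = Add(Rational(-8, 7), Mul(Rational(-1, 7), p), Mul(Rational(4, 7), Pow(k, 2))))
Add(Mul(Function('O')(3, -4), -651), Mul(-1, Function('J')(45, 18))) = Add(Mul(Add(Rational(-8, 7), Mul(Rational(-1, 7), 3), Mul(Rational(4, 7), Pow(-4, 2))), -651), Mul(-1, 189)) = Add(Mul(Add(Rational(-8, 7), Rational(-3, 7), Mul(Rational(4, 7), 16)), -651), -189) = Add(Mul(Add(Rational(-8, 7), Rational(-3, 7), Rational(64, 7)), -651), -189) = Add(Mul(Rational(53, 7), -651), -189) = Add(-4929, -189) = -5118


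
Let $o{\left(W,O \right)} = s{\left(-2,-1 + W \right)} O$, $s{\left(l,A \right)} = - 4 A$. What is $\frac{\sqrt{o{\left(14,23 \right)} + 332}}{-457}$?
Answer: $- \frac{12 i \sqrt{6}}{457} \approx - 0.064319 i$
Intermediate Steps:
$o{\left(W,O \right)} = O \left(4 - 4 W\right)$ ($o{\left(W,O \right)} = - 4 \left(-1 + W\right) O = \left(4 - 4 W\right) O = O \left(4 - 4 W\right)$)
$\frac{\sqrt{o{\left(14,23 \right)} + 332}}{-457} = \frac{\sqrt{4 \cdot 23 \left(1 - 14\right) + 332}}{-457} = \sqrt{4 \cdot 23 \left(1 - 14\right) + 332} \left(- \frac{1}{457}\right) = \sqrt{4 \cdot 23 \left(-13\right) + 332} \left(- \frac{1}{457}\right) = \sqrt{-1196 + 332} \left(- \frac{1}{457}\right) = \sqrt{-864} \left(- \frac{1}{457}\right) = 12 i \sqrt{6} \left(- \frac{1}{457}\right) = - \frac{12 i \sqrt{6}}{457}$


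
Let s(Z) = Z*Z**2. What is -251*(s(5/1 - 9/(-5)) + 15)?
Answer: -10335929/125 ≈ -82687.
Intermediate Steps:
s(Z) = Z**3
-251*(s(5/1 - 9/(-5)) + 15) = -251*((5/1 - 9/(-5))**3 + 15) = -251*((5*1 - 9*(-1/5))**3 + 15) = -251*((5 + 9/5)**3 + 15) = -251*((34/5)**3 + 15) = -251*(39304/125 + 15) = -251*41179/125 = -10335929/125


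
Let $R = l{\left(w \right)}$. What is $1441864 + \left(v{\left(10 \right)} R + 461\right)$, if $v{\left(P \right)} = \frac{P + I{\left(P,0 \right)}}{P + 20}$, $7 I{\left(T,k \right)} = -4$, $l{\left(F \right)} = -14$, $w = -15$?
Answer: $\frac{7211603}{5} \approx 1.4423 \cdot 10^{6}$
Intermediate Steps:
$I{\left(T,k \right)} = - \frac{4}{7}$ ($I{\left(T,k \right)} = \frac{1}{7} \left(-4\right) = - \frac{4}{7}$)
$v{\left(P \right)} = \frac{- \frac{4}{7} + P}{20 + P}$ ($v{\left(P \right)} = \frac{P - \frac{4}{7}}{P + 20} = \frac{- \frac{4}{7} + P}{20 + P}$)
$R = -14$
$1441864 + \left(v{\left(10 \right)} R + 461\right) = 1441864 + \left(\frac{- \frac{4}{7} + 10}{20 + 10} \left(-14\right) + 461\right) = 1441864 + \left(\frac{1}{30} \cdot \frac{66}{7} \left(-14\right) + 461\right) = 1441864 + \left(\frac{11}{35} \left(-14\right) + 461\right) = 1441864 + \left(- \frac{22}{5} + 461\right) = 1441864 + \frac{2283}{5} = \frac{7211603}{5}$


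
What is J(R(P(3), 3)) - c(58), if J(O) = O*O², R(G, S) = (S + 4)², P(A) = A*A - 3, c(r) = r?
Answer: 117591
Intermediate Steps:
P(A) = -3 + A² (P(A) = A² - 3 = -3 + A²)
R(G, S) = (4 + S)²
J(O) = O³
J(R(P(3), 3)) - c(58) = ((4 + 3)²)³ - 1*58 = (7²)³ - 58 = 49³ - 58 = 117649 - 58 = 117591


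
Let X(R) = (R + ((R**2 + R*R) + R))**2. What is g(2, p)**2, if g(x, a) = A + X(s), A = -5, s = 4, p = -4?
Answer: 2544025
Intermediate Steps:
X(R) = (2*R + 2*R**2)**2 (X(R) = (R + ((R**2 + R**2) + R))**2 = (R + (2*R**2 + R))**2 = (R + (R + 2*R**2))**2 = (2*R + 2*R**2)**2)
g(x, a) = 1595 (g(x, a) = -5 + 4*4**2*(1 + 4)**2 = -5 + 4*16*5**2 = -5 + 4*16*25 = -5 + 1600 = 1595)
g(2, p)**2 = 1595**2 = 2544025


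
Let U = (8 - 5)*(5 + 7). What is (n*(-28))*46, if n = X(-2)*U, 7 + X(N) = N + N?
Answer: 510048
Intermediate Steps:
X(N) = -7 + 2*N (X(N) = -7 + (N + N) = -7 + 2*N)
U = 36 (U = 3*12 = 36)
n = -396 (n = (-7 + 2*(-2))*36 = (-7 - 4)*36 = -11*36 = -396)
(n*(-28))*46 = -396*(-28)*46 = 11088*46 = 510048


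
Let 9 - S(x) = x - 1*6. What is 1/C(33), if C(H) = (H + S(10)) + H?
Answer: 1/71 ≈ 0.014085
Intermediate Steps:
S(x) = 15 - x (S(x) = 9 - (x - 1*6) = 9 - (x - 6) = 9 - (-6 + x) = 9 + (6 - x) = 15 - x)
C(H) = 5 + 2*H (C(H) = (H + (15 - 1*10)) + H = (H + (15 - 10)) + H = (H + 5) + H = (5 + H) + H = 5 + 2*H)
1/C(33) = 1/(5 + 2*33) = 1/(5 + 66) = 1/71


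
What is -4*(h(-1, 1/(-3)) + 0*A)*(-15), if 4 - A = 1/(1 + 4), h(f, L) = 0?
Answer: 0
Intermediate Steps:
A = 19/5 (A = 4 - 1/(1 + 4) = 4 - 1/5 = 4 - 1*⅕ = 4 - ⅕ = 19/5 ≈ 3.8000)
-4*(h(-1, 1/(-3)) + 0*A)*(-15) = -4*(0 + 0*(19/5))*(-15) = -4*(0 + 0)*(-15) = -4*0*(-15) = 0*(-15) = 0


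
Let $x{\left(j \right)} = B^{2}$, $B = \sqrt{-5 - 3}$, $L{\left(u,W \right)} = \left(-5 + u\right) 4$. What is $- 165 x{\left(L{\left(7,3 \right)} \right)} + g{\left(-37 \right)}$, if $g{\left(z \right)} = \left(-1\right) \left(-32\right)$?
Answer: $1352$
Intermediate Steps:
$L{\left(u,W \right)} = -20 + 4 u$
$g{\left(z \right)} = 32$
$B = 2 i \sqrt{2}$ ($B = \sqrt{-8} = 2 i \sqrt{2} \approx 2.8284 i$)
$x{\left(j \right)} = -8$ ($x{\left(j \right)} = \left(2 i \sqrt{2}\right)^{2} = -8$)
$- 165 x{\left(L{\left(7,3 \right)} \right)} + g{\left(-37 \right)} = \left(-165\right) \left(-8\right) + 32 = 1320 + 32 = 1352$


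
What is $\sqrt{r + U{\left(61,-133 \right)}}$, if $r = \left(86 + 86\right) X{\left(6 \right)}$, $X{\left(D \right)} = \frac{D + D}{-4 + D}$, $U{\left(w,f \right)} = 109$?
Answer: $\sqrt{1141} \approx 33.779$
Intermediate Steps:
$X{\left(D \right)} = \frac{2 D}{-4 + D}$
$r = 1032$ ($r = \left(86 + 86\right) 2 \cdot 6 \frac{1}{-4 + 6} = 172 \cdot 2 \cdot 6 \cdot \frac{1}{2} = 172 \cdot 6 = 1032$)
$\sqrt{r + U{\left(61,-133 \right)}} = \sqrt{1032 + 109} = \sqrt{1141}$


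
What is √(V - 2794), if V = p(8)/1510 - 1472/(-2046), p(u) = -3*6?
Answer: I*√1666332178252005/772365 ≈ 52.852*I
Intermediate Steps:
p(u) = -18
V = 546473/772365 (V = -18/1510 - 1472/(-2046) = -18*1/1510 - 1472*(-1/2046) = -9/755 + 736/1023 = 546473/772365 ≈ 0.70753)
√(V - 2794) = √(546473/772365 - 2794) = √(-2157441337/772365) = I*√1666332178252005/772365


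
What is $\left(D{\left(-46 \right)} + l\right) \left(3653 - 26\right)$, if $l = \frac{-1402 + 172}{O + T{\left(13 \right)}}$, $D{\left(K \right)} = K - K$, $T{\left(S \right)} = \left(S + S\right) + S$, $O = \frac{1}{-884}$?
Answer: $- \frac{788741928}{6895} \approx -1.1439 \cdot 10^{5}$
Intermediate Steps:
$O = - \frac{1}{884} \approx -0.0011312$
$T{\left(S \right)} = 3 S$ ($T{\left(S \right)} = 2 S + S = 3 S$)
$D{\left(K \right)} = 0$
$l = - \frac{217464}{6895}$ ($l = \frac{-1402 + 172}{- \frac{1}{884} + 3 \cdot 13} = - \frac{1230}{- \frac{1}{884} + 39} = - \frac{1230}{\frac{34475}{884}} = \left(-1230\right) \frac{884}{34475} = - \frac{217464}{6895} \approx -31.539$)
$\left(D{\left(-46 \right)} + l\right) \left(3653 - 26\right) = \left(0 - \frac{217464}{6895}\right) \left(3653 - 26\right) = \left(- \frac{217464}{6895}\right) 3627 = - \frac{788741928}{6895}$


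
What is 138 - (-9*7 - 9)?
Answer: 210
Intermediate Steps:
138 - (-9*7 - 9) = 138 - (-63 - 9) = 138 - 1*(-72) = 138 + 72 = 210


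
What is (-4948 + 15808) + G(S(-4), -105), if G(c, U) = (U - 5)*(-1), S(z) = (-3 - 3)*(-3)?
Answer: 10970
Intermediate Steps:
S(z) = 18 (S(z) = -6*(-3) = 18)
G(c, U) = 5 - U (G(c, U) = (-5 + U)*(-1) = 5 - U)
(-4948 + 15808) + G(S(-4), -105) = (-4948 + 15808) + (5 - 1*(-105)) = 10860 + (5 + 105) = 10860 + 110 = 10970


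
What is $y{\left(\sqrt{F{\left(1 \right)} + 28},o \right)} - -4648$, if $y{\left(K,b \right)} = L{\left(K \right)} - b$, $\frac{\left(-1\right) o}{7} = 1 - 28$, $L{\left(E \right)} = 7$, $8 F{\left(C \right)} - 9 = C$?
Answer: $4466$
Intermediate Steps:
$F{\left(C \right)} = \frac{9}{8} + \frac{C}{8}$
$o = 189$ ($o = - 7 \left(1 - 28\right) = \left(-7\right) \left(-27\right) = 189$)
$y{\left(K,b \right)} = 7 - b$
$y{\left(\sqrt{F{\left(1 \right)} + 28},o \right)} - -4648 = \left(7 - 189\right) - -4648 = \left(7 - 189\right) + 4648 = -182 + 4648 = 4466$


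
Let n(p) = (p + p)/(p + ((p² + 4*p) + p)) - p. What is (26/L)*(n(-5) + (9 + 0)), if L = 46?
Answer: 208/23 ≈ 9.0435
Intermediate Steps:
n(p) = -p + 2*p/(p² + 6*p) (n(p) = (2*p)/(p + (p² + 5*p)) - p = (2*p)/(p² + 6*p) - p = 2*p/(p² + 6*p) - p = -p + 2*p/(p² + 6*p))
(26/L)*(n(-5) + (9 + 0)) = (26/46)*((2 - 1*(-5)² - 6*(-5))/(6 - 5) + (9 + 0)) = (26*(1/46))*((2 - 1*25 + 30)/1 + 9) = 13*(1*(2 - 25 + 30) + 9)/23 = 13*(1*7 + 9)/23 = 13*(7 + 9)/23 = (13/23)*16 = 208/23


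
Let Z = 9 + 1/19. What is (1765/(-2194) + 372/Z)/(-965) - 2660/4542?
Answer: -129715090613/206751908130 ≈ -0.62739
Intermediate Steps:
Z = 172/19 (Z = 9 + 1*(1/19) = 9 + 1/19 = 172/19 ≈ 9.0526)
(1765/(-2194) + 372/Z)/(-965) - 2660/4542 = (1765/(-2194) + 372/(172/19))/(-965) - 2660/4542 = (1765*(-1/2194) + 372*(19/172))*(-1/965) - 2660*1/4542 = (-1765/2194 + 1767/43)*(-1/965) - 1330/2271 = (3800903/94342)*(-1/965) - 1330/2271 = -3800903/91040030 - 1330/2271 = -129715090613/206751908130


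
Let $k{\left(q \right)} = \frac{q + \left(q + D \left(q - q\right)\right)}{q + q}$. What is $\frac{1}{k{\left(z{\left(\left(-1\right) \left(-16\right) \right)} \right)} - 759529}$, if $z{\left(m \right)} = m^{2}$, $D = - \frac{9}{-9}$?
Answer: $- \frac{1}{759528} \approx -1.3166 \cdot 10^{-6}$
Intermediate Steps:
$D = 1$ ($D = \left(-9\right) \left(- \frac{1}{9}\right) = 1$)
$k{\left(q \right)} = 1$ ($k{\left(q \right)} = \frac{q + \left(q + 1 \left(q - q\right)\right)}{q + q} = \frac{q + \left(q + 1 \cdot 0\right)}{2 q} = \left(q + \left(q + 0\right)\right) \frac{1}{2 q} = \left(q + q\right) \frac{1}{2 q} = 2 q \frac{1}{2 q} = 1$)
$\frac{1}{k{\left(z{\left(\left(-1\right) \left(-16\right) \right)} \right)} - 759529} = \frac{1}{1 - 759529} = \frac{1}{-759528} = - \frac{1}{759528}$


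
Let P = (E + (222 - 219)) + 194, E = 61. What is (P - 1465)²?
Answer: 1456849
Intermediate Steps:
P = 258 (P = (61 + (222 - 219)) + 194 = (61 + 3) + 194 = 64 + 194 = 258)
(P - 1465)² = (258 - 1465)² = (-1207)² = 1456849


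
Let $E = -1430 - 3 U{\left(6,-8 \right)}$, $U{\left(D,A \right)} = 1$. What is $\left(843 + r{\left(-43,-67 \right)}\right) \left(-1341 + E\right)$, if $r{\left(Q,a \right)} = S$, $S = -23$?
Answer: $-2274680$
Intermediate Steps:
$r{\left(Q,a \right)} = -23$
$E = -1433$ ($E = -1430 - 3 \cdot 1 = -1430 - 3 = -1433$)
$\left(843 + r{\left(-43,-67 \right)}\right) \left(-1341 + E\right) = \left(843 - 23\right) \left(-1341 - 1433\right) = 820 \left(-2774\right) = -2274680$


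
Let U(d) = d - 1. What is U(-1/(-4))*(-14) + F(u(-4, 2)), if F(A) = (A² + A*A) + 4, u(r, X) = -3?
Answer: 65/2 ≈ 32.500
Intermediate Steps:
U(d) = -1 + d
F(A) = 4 + 2*A² (F(A) = (A² + A²) + 4 = 2*A² + 4 = 4 + 2*A²)
U(-1/(-4))*(-14) + F(u(-4, 2)) = (-1 - 1/(-4))*(-14) + (4 + 2*(-3)²) = (-1 - 1*(-¼))*(-14) + (4 + 2*9) = (-1 + ¼)*(-14) + (4 + 18) = -¾*(-14) + 22 = 21/2 + 22 = 65/2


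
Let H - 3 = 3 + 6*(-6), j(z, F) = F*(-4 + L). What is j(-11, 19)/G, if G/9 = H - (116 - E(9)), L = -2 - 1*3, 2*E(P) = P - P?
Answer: 19/146 ≈ 0.13014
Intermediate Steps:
E(P) = 0 (E(P) = (P - P)/2 = (1/2)*0 = 0)
L = -5 (L = -2 - 3 = -5)
j(z, F) = -9*F (j(z, F) = F*(-4 - 5) = F*(-9) = -9*F)
H = -30 (H = 3 + (3 + 6*(-6)) = 3 + (3 - 36) = 3 - 33 = -30)
G = -1314 (G = 9*(-30 - (116 - 1*0)) = 9*(-30 - (116 + 0)) = 9*(-30 - 1*116) = 9*(-30 - 116) = 9*(-146) = -1314)
j(-11, 19)/G = -9*19/(-1314) = -171*(-1/1314) = 19/146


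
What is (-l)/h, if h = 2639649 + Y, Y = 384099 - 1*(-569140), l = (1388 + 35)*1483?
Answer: -2110309/3592888 ≈ -0.58736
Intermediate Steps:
l = 2110309 (l = 1423*1483 = 2110309)
Y = 953239 (Y = 384099 + 569140 = 953239)
h = 3592888 (h = 2639649 + 953239 = 3592888)
(-l)/h = -1*2110309/3592888 = -2110309*1/3592888 = -2110309/3592888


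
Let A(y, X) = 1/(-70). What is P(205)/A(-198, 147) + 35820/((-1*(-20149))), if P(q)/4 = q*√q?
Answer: 35820/20149 - 57400*√205 ≈ -8.2184e+5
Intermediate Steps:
A(y, X) = -1/70
P(q) = 4*q^(3/2) (P(q) = 4*(q*√q) = 4*q^(3/2))
P(205)/A(-198, 147) + 35820/((-1*(-20149))) = (4*205^(3/2))/(-1/70) + 35820/((-1*(-20149))) = (4*(205*√205))*(-70) + 35820/20149 = (820*√205)*(-70) + 35820*(1/20149) = -57400*√205 + 35820/20149 = 35820/20149 - 57400*√205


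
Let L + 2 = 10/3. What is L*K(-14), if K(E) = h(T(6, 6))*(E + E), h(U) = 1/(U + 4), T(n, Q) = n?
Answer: -56/15 ≈ -3.7333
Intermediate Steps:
h(U) = 1/(4 + U)
L = 4/3 (L = -2 + 10/3 = 4/3 ≈ 1.3333)
K(E) = E/5 (K(E) = (E + E)/(4 + 6) = (2*E)/10 = E/5)
L*K(-14) = 4*((⅕)*(-14))/3 = (4/3)*(-14/5) = -56/15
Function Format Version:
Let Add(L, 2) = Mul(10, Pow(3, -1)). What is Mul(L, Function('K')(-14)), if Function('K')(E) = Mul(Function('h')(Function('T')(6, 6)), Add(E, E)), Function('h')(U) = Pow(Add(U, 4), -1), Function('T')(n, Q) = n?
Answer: Rational(-56, 15) ≈ -3.7333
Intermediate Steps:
Function('h')(U) = Pow(Add(4, U), -1)
L = Rational(4, 3) (L = Add(-2, Mul(10, Pow(3, -1))) = Add(-2, Mul(10, Rational(1, 3))) = Add(-2, Rational(10, 3)) = Rational(4, 3) ≈ 1.3333)
Function('K')(E) = Mul(Rational(1, 5), E) (Function('K')(E) = Mul(Pow(Add(4, 6), -1), Add(E, E)) = Mul(Pow(10, -1), Mul(2, E)) = Mul(Rational(1, 10), Mul(2, E)) = Mul(Rational(1, 5), E))
Mul(L, Function('K')(-14)) = Mul(Rational(4, 3), Mul(Rational(1, 5), -14)) = Mul(Rational(4, 3), Rational(-14, 5)) = Rational(-56, 15)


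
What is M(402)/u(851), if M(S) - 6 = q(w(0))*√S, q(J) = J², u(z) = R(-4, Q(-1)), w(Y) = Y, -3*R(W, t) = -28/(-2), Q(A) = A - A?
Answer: -9/7 ≈ -1.2857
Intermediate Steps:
Q(A) = 0
R(W, t) = -14/3 (R(W, t) = -(-28)/(3*(-2)) = -(-28)*(-1)/(3*2) = -⅓*14 = -14/3)
u(z) = -14/3
M(S) = 6 (M(S) = 6 + 0²*√S = 6 + 0*√S = 6 + 0 = 6)
M(402)/u(851) = 6/(-14/3) = 6*(-3/14) = -9/7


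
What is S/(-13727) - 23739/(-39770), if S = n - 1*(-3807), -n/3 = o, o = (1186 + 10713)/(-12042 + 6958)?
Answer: 10799260461/33847212980 ≈ 0.31906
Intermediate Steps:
o = -11899/5084 (o = 11899/(-5084) = 11899*(-1/5084) = -11899/5084 ≈ -2.3405)
n = 35697/5084 (n = -3*(-11899/5084) = 35697/5084 ≈ 7.0214)
S = 19390485/5084 (S = 35697/5084 - 1*(-3807) = 35697/5084 + 3807 = 19390485/5084 ≈ 3814.0)
S/(-13727) - 23739/(-39770) = (19390485/5084)/(-13727) - 23739/(-39770) = (19390485/5084)*(-1/13727) - 23739*(-1/39770) = -19390485/69788068 + 579/970 = 10799260461/33847212980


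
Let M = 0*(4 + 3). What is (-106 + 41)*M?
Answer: 0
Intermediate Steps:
M = 0 (M = 0*7 = 0)
(-106 + 41)*M = (-106 + 41)*0 = -65*0 = 0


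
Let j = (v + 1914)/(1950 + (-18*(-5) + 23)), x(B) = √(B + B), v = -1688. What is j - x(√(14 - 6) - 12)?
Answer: 226/2063 - 2*√(-6 + √2) ≈ 0.10955 - 4.2829*I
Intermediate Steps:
x(B) = √2*√B (x(B) = √(2*B) = √2*√B)
j = 226/2063 (j = (-1688 + 1914)/(1950 + (-18*(-5) + 23)) = 226/(1950 + (90 + 23)) = 226/(1950 + 113) = 226/2063 ≈ 0.10955)
j - x(√(14 - 6) - 12) = 226/2063 - √2*√(√(14 - 6) - 12) = 226/2063 - √2*√(√8 - 12) = 226/2063 - √2*√(2*√2 - 12) = 226/2063 - √2*√(-12 + 2*√2)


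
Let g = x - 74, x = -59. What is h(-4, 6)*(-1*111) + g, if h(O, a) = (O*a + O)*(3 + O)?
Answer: -3241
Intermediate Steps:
g = -133 (g = -59 - 74 = -133)
h(O, a) = (3 + O)*(O + O*a) (h(O, a) = (O + O*a)*(3 + O) = (3 + O)*(O + O*a))
h(-4, 6)*(-1*111) + g = (-4*(3 - 4 + 3*6 - 4*6))*(-1*111) - 133 = -4*(3 - 4 + 18 - 24)*(-111) - 133 = -4*(-7)*(-111) - 133 = 28*(-111) - 133 = -3108 - 133 = -3241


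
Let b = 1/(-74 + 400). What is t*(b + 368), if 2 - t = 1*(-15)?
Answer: 2039473/326 ≈ 6256.1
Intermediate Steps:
b = 1/326 ≈ 0.0030675
t = 17 (t = 2 - (-15) = 2 - 1*(-15) = 2 + 15 = 17)
t*(b + 368) = 17*(1/326 + 368) = 17*(119969/326) = 2039473/326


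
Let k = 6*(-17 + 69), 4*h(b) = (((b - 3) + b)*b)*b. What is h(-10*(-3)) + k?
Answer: 13137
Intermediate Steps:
h(b) = b²*(-3 + 2*b)/4 (h(b) = ((((b - 3) + b)*b)*b)/4 = ((((-3 + b) + b)*b)*b)/4 = (((-3 + 2*b)*b)*b)/4 = ((b*(-3 + 2*b))*b)/4 = (b²*(-3 + 2*b))/4 = b²*(-3 + 2*b)/4)
k = 312 (k = 6*52 = 312)
h(-10*(-3)) + k = (-10*(-3))²*(-3 + 2*(-10*(-3)))/4 + 312 = (¼)*30²*(-3 + 2*30) + 312 = (¼)*900*(-3 + 60) + 312 = (¼)*900*57 + 312 = 12825 + 312 = 13137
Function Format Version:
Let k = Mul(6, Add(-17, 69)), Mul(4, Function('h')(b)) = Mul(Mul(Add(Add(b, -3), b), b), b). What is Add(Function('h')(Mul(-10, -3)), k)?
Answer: 13137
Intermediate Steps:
Function('h')(b) = Mul(Rational(1, 4), Pow(b, 2), Add(-3, Mul(2, b))) (Function('h')(b) = Mul(Rational(1, 4), Mul(Mul(Add(Add(b, -3), b), b), b)) = Mul(Rational(1, 4), Mul(Mul(Add(Add(-3, b), b), b), b)) = Mul(Rational(1, 4), Mul(Mul(Add(-3, Mul(2, b)), b), b)) = Mul(Rational(1, 4), Mul(Mul(b, Add(-3, Mul(2, b))), b)) = Mul(Rational(1, 4), Mul(Pow(b, 2), Add(-3, Mul(2, b)))) = Mul(Rational(1, 4), Pow(b, 2), Add(-3, Mul(2, b))))
k = 312 (k = Mul(6, 52) = 312)
Add(Function('h')(Mul(-10, -3)), k) = Add(Mul(Rational(1, 4), Pow(Mul(-10, -3), 2), Add(-3, Mul(2, Mul(-10, -3)))), 312) = Add(Mul(Rational(1, 4), Pow(30, 2), Add(-3, Mul(2, 30))), 312) = Add(Mul(Rational(1, 4), 900, Add(-3, 60)), 312) = Add(Mul(Rational(1, 4), 900, 57), 312) = Add(12825, 312) = 13137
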